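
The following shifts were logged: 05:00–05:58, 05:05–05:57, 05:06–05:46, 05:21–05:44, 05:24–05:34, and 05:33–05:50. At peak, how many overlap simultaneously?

Sweep endpoints in order; track running count of active intervals.
Peak of 6 reached at 05:33.

6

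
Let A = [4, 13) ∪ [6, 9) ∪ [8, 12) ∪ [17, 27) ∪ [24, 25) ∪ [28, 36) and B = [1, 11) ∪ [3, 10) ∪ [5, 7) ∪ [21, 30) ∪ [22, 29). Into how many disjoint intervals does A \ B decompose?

Merge the first list: [4, 13), [17, 27), [28, 36).
Merge the second list: [1, 11), [21, 30).
A \ B = [11, 13), [17, 21), [30, 36).
That is 3 disjoint pieces.

3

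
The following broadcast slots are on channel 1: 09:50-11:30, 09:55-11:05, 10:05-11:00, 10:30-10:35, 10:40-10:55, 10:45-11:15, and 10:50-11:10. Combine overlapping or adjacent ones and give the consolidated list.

09:50-11:30

09:55-11:05 overlaps/touches 09:50-11:30 → extend to 09:50-11:30.
10:05-11:00 overlaps/touches 09:50-11:30 → extend to 09:50-11:30.
10:30-10:35 overlaps/touches 09:50-11:30 → extend to 09:50-11:30.
10:40-10:55 overlaps/touches 09:50-11:30 → extend to 09:50-11:30.
10:45-11:15 overlaps/touches 09:50-11:30 → extend to 09:50-11:30.
10:50-11:10 overlaps/touches 09:50-11:30 → extend to 09:50-11:30.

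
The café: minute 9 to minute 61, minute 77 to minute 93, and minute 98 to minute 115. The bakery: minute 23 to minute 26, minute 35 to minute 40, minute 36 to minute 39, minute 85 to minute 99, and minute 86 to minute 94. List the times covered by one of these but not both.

Merge the second list: minute 23 to minute 26, minute 35 to minute 40, minute 85 to minute 99.
Only in the first: minute 9 to minute 23, minute 26 to minute 35, minute 40 to minute 61, minute 77 to minute 85, minute 99 to minute 115.
Only in the second: minute 93 to minute 98.
Together these are the periods covered by exactly one.

minute 9 to minute 23, minute 26 to minute 35, minute 40 to minute 61, minute 77 to minute 85, minute 93 to minute 98, minute 99 to minute 115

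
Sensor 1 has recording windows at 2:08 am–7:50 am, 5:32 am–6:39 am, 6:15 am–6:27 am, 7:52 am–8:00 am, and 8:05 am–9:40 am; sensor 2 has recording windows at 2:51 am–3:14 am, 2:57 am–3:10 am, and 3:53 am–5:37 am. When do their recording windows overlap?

Merge the first list: 2:08 am–7:50 am, 7:52 am–8:00 am, 8:05 am–9:40 am.
Merge the second list: 2:51 am–3:14 am, 3:53 am–5:37 am.
2:08 am–7:50 am ∩ B → 2:51 am–3:14 am, 3:53 am–5:37 am.
7:52 am–8:00 am meets no B interval.
8:05 am–9:40 am meets no B interval.

2:51 am–3:14 am, 3:53 am–5:37 am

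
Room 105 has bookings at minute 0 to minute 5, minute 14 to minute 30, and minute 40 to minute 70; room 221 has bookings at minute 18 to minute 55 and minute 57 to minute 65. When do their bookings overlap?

minute 0 to minute 5 meets no B interval.
minute 14 to minute 30 ∩ B → minute 18 to minute 30.
minute 40 to minute 70 ∩ B → minute 40 to minute 55, minute 57 to minute 65.

minute 18 to minute 30, minute 40 to minute 55, minute 57 to minute 65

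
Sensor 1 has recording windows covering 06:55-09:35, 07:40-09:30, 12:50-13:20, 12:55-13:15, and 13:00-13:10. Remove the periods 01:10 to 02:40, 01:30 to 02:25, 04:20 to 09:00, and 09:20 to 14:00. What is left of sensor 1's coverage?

Merge the first list: 06:55-09:35, 12:50-13:20.
Merge the second list: 01:10-02:40, 04:20-09:00, 09:20-14:00.
06:55-09:35 minus B → 09:00-09:20.
12:50-13:20: fully covered by B → removed.

09:00-09:20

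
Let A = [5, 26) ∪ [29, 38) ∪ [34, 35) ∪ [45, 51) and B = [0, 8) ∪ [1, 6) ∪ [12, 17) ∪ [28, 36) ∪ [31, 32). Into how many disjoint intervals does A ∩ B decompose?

3

First set merges to [5, 26), [29, 38), [45, 51).
Second set merges to [0, 8), [12, 17), [28, 36).
A ∩ B = [5, 8), [12, 17), [29, 36).
That is 3 disjoint pieces.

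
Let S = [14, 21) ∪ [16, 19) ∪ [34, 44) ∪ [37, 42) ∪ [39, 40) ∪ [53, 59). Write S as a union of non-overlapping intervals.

[14, 21) ∪ [34, 44) ∪ [53, 59)

[16, 19) overlaps/touches [14, 21) → extend to [14, 21).
[34, 44) is disjoint → start new block.
[37, 42) overlaps/touches [34, 44) → extend to [34, 44).
[39, 40) overlaps/touches [34, 44) → extend to [34, 44).
[53, 59) is disjoint → start new block.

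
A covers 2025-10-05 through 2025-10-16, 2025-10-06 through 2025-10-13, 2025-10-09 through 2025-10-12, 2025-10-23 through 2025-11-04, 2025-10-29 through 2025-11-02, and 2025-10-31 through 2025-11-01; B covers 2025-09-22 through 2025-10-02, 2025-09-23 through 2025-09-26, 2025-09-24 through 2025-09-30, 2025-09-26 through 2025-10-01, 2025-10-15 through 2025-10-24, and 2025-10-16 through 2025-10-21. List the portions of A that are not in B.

A, merged: 2025-10-05 through 2025-10-16, 2025-10-23 through 2025-11-04.
B, merged: 2025-09-22 through 2025-10-02, 2025-10-15 through 2025-10-24.
2025-10-05 through 2025-10-16 \ B = 2025-10-05 through 2025-10-14.
2025-10-23 through 2025-11-04 \ B = 2025-10-25 through 2025-11-04.

2025-10-05 through 2025-10-14, 2025-10-25 through 2025-11-04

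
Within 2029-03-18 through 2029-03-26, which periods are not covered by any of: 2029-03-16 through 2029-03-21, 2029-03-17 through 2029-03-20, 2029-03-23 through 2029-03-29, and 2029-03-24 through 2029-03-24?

2029-03-22 through 2029-03-22

The merged coverage is 2029-03-16 through 2029-03-21, 2029-03-23 through 2029-03-29.
Uncovered inside 2029-03-18 through 2029-03-26: 2029-03-22 through 2029-03-22.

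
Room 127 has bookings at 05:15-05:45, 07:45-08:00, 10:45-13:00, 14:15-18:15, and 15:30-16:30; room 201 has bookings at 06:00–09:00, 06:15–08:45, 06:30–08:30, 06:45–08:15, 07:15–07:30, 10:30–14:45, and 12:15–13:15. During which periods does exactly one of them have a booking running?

First set merges to 05:15–05:45, 07:45–08:00, 10:45–13:00, 14:15–18:15.
Second set merges to 06:00–09:00, 10:30–14:45.
Only in the first: 05:15–05:45, 14:45–18:15.
Only in the second: 06:00–07:45, 08:00–09:00, 10:30–10:45, 13:00–14:15.
Together these are the periods covered by exactly one.

05:15–05:45, 06:00–07:45, 08:00–09:00, 10:30–10:45, 13:00–14:15, 14:45–18:15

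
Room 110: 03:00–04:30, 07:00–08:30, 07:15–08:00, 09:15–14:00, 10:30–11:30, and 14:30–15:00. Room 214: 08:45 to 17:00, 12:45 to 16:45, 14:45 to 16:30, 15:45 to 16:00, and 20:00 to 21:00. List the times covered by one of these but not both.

03:00–04:30, 07:00–08:30, 08:45–09:15, 14:00–14:30, 15:00–17:00, 20:00–21:00

Merge the first list: 03:00–04:30, 07:00–08:30, 09:15–14:00, 14:30–15:00.
Merge the second list: 08:45–17:00, 20:00–21:00.
Only in the first: 03:00–04:30, 07:00–08:30.
Only in the second: 08:45–09:15, 14:00–14:30, 15:00–17:00, 20:00–21:00.
Together these are the periods covered by exactly one.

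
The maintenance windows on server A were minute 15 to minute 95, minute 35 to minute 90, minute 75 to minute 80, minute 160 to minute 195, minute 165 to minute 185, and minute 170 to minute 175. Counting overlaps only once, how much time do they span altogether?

Merged: minute 15 to minute 95, minute 160 to minute 195.
Lengths: 80 minutes + 35 minutes = 115 minutes.

115 minutes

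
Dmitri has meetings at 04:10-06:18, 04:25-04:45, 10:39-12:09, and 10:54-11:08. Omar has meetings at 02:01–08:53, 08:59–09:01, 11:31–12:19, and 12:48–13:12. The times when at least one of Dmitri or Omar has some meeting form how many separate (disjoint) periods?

Merge the first list: 04:10–06:18, 10:39–12:09.
A ∪ B = 02:01–08:53, 08:59–09:01, 10:39–12:19, 12:48–13:12.
That is 4 disjoint pieces.

4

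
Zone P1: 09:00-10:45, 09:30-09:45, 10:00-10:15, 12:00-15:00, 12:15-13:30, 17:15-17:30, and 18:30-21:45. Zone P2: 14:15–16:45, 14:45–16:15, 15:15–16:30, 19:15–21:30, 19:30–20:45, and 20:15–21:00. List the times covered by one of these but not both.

First set merges to 09:00–10:45, 12:00–15:00, 17:15–17:30, 18:30–21:45.
Second set merges to 14:15–16:45, 19:15–21:30.
A \ B = 09:00–10:45, 12:00–14:15, 17:15–17:30, 18:30–19:15, 21:30–21:45.
B \ A = 15:00–16:45.
Union of the two gives the symmetric difference.

09:00–10:45, 12:00–14:15, 15:00–16:45, 17:15–17:30, 18:30–19:15, 21:30–21:45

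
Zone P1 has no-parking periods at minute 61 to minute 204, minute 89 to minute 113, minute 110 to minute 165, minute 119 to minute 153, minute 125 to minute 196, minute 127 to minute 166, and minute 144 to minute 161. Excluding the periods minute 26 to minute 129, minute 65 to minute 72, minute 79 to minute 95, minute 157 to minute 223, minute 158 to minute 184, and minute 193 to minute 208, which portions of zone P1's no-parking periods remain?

minute 129 to minute 157

A, merged: minute 61 to minute 204.
B, merged: minute 26 to minute 129, minute 157 to minute 223.
minute 61 to minute 204 \ B = minute 129 to minute 157.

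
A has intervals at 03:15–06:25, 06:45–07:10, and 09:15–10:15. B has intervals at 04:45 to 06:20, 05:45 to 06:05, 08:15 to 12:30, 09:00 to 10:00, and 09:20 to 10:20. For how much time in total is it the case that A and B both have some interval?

B, merged: 04:45–06:20, 08:15–12:30.
A ∩ B = 04:45–06:20, 09:15–10:15.
Total: 1 h 35 min + 1 h = 2 h 35 min.

2 h 35 min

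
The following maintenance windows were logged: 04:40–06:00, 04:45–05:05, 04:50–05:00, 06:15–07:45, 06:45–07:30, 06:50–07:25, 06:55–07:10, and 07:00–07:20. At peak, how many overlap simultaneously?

Sweep endpoints in order; track running count of active intervals.
Peak of 5 reached at 07:00.

5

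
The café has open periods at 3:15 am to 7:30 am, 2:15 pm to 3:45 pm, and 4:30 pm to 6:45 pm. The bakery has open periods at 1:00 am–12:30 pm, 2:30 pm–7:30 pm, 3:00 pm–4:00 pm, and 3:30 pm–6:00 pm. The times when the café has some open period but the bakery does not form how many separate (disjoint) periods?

Second set merges to 1:00 am–12:30 pm, 2:30 pm–7:30 pm.
A \ B = 2:15 pm–2:30 pm.
That is 1 disjoint piece.

1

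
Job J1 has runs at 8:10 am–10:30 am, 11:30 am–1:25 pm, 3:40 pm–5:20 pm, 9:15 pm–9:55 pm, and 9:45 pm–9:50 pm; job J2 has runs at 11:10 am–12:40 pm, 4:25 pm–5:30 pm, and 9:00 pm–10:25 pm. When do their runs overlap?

A, merged: 8:10 am–10:30 am, 11:30 am–1:25 pm, 3:40 pm–5:20 pm, 9:15 pm–9:55 pm.
8:10 am–10:30 am: no overlap with the second set.
11:30 am–1:25 pm meets the second set on 11:30 am–12:40 pm.
3:40 pm–5:20 pm meets the second set on 4:25 pm–5:20 pm.
9:15 pm–9:55 pm meets the second set on 9:15 pm–9:55 pm.

11:30 am–12:40 pm, 4:25 pm–5:20 pm, 9:15 pm–9:55 pm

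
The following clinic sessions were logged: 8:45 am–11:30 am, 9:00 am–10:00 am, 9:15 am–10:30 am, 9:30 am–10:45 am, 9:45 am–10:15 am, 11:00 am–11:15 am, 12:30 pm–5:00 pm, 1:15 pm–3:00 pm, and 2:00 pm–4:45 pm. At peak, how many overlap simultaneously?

5

At 9:45 am, 5 of the intervals are simultaneously active.
No point has more.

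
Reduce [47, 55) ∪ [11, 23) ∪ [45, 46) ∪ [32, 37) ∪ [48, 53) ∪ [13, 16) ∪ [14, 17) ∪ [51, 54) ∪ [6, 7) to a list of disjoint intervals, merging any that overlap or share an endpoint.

[6, 7) ∪ [11, 23) ∪ [32, 37) ∪ [45, 46) ∪ [47, 55)

Sort by start: [6, 7), [11, 23), [13, 16), [14, 17), [32, 37), [45, 46), [47, 55), [48, 53), [51, 54).
[11, 23) is disjoint → start new block.
[13, 16) overlaps/touches [11, 23) → extend to [11, 23).
[14, 17) overlaps/touches [11, 23) → extend to [11, 23).
[32, 37) is disjoint → start new block.
[45, 46) is disjoint → start new block.
[47, 55) is disjoint → start new block.
[48, 53) overlaps/touches [47, 55) → extend to [47, 55).
[51, 54) overlaps/touches [47, 55) → extend to [47, 55).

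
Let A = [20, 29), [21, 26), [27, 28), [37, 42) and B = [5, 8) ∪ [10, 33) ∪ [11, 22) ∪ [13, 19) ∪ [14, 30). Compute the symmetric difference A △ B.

[5, 8) ∪ [10, 20) ∪ [29, 33) ∪ [37, 42)

Merge the first list: [20, 29), [37, 42).
Merge the second list: [5, 8), [10, 33).
A but not B: [37, 42).
B but not A: [5, 8), [10, 20), [29, 33).
Combining gives A △ B.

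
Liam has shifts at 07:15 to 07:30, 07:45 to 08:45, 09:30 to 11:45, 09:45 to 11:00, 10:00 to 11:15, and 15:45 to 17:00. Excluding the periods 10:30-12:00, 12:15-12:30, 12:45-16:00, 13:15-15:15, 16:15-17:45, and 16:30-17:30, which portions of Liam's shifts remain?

A, merged: 07:15-07:30, 07:45-08:45, 09:30-11:45, 15:45-17:00.
B, merged: 10:30-12:00, 12:15-12:30, 12:45-16:00, 16:15-17:45.
07:15-07:30 is untouched.
07:45-08:45 is untouched.
09:30-11:45 with B removed leaves 09:30-10:30.
15:45-17:00 with B removed leaves 16:00-16:15.

07:15-07:30, 07:45-08:45, 09:30-10:30, 16:00-16:15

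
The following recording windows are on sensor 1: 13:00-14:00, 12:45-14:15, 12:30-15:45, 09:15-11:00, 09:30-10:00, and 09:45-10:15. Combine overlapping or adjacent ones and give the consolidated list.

09:15–11:00, 12:30–15:45

Sort by start: 09:15–11:00, 09:30–10:00, 09:45–10:15, 12:30–15:45, 12:45–14:15, 13:00–14:00.
09:30–10:00 overlaps/touches 09:15–11:00 → extend to 09:15–11:00.
09:45–10:15 overlaps/touches 09:15–11:00 → extend to 09:15–11:00.
12:30–15:45 is disjoint → start new block.
12:45–14:15 overlaps/touches 12:30–15:45 → extend to 12:30–15:45.
13:00–14:00 overlaps/touches 12:30–15:45 → extend to 12:30–15:45.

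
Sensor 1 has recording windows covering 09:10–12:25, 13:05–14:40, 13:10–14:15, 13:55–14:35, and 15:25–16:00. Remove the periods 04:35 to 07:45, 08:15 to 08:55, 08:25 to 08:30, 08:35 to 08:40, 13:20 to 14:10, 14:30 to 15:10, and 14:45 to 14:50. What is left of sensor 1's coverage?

First set merges to 09:10–12:25, 13:05–14:40, 15:25–16:00.
Second set merges to 04:35–07:45, 08:15–08:55, 13:20–14:10, 14:30–15:10.
09:10–12:25: no B overlap → unchanged.
13:05–14:40 minus B → 13:05–13:20, 14:10–14:30.
15:25–16:00: no B overlap → unchanged.

09:10–12:25, 13:05–13:20, 14:10–14:30, 15:25–16:00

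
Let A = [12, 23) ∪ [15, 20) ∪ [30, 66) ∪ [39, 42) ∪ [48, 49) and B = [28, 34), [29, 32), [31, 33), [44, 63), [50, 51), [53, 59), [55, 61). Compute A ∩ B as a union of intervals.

[30, 34) ∪ [44, 63)

A, merged: [12, 23), [30, 66).
B, merged: [28, 34), [44, 63).
[12, 23) falls entirely outside B.
[30, 66) overlaps B on [30, 34), [44, 63).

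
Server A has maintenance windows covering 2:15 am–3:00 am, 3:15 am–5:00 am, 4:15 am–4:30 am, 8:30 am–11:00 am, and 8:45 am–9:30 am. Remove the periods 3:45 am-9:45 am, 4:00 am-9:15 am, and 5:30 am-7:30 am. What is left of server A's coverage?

First set merges to 2:15 am–3:00 am, 3:15 am–5:00 am, 8:30 am–11:00 am.
Second set merges to 3:45 am–9:45 am.
2:15 am–3:00 am: nothing removed.
3:15 am–5:00 am \ B = 3:15 am–3:45 am.
8:30 am–11:00 am \ B = 9:45 am–11:00 am.

2:15 am–3:00 am, 3:15 am–3:45 am, 9:45 am–11:00 am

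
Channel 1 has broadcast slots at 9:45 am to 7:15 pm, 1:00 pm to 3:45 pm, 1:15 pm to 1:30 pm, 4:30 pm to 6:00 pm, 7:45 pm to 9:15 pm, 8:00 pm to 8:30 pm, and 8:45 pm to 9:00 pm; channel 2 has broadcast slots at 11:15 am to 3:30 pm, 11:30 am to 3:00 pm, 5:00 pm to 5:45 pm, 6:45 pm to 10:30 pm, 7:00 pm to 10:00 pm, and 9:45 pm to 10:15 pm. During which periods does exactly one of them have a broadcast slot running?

First set merges to 9:45 am-7:15 pm, 7:45 pm-9:15 pm.
Second set merges to 11:15 am-3:30 pm, 5:00 pm-5:45 pm, 6:45 pm-10:30 pm.
Only in the first: 9:45 am-11:15 am, 3:30 pm-5:00 pm, 5:45 pm-6:45 pm.
Only in the second: 7:15 pm-7:45 pm, 9:15 pm-10:30 pm.
Together these are the periods covered by exactly one.

9:45 am-11:15 am, 3:30 pm-5:00 pm, 5:45 pm-6:45 pm, 7:15 pm-7:45 pm, 9:15 pm-10:30 pm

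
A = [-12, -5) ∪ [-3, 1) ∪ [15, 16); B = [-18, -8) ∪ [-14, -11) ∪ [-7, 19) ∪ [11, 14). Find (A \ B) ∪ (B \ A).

[-18, -12) ∪ [-8, -7) ∪ [-5, -3) ∪ [1, 15) ∪ [16, 19)

B, merged: [-18, -8), [-7, 19).
Only in the first: [-8, -7).
Only in the second: [-18, -12), [-5, -3), [1, 15), [16, 19).
Together these are the periods covered by exactly one.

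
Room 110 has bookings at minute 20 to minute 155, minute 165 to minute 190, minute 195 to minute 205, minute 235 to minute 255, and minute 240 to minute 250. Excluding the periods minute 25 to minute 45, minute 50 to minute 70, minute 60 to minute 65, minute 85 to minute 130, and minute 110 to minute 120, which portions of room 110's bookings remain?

A, merged: minute 20 to minute 155, minute 165 to minute 190, minute 195 to minute 205, minute 235 to minute 255.
B, merged: minute 25 to minute 45, minute 50 to minute 70, minute 85 to minute 130.
minute 20 to minute 155 with B removed leaves minute 20 to minute 25, minute 45 to minute 50, minute 70 to minute 85, minute 130 to minute 155.
minute 165 to minute 190 is untouched.
minute 195 to minute 205 is untouched.
minute 235 to minute 255 is untouched.

minute 20 to minute 25, minute 45 to minute 50, minute 70 to minute 85, minute 130 to minute 155, minute 165 to minute 190, minute 195 to minute 205, minute 235 to minute 255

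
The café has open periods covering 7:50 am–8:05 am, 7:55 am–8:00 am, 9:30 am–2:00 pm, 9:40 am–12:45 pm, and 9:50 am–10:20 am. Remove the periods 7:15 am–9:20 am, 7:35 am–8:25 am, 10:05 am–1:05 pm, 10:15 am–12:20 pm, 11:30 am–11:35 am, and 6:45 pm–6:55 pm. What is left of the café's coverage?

9:30 am–10:05 am, 1:05 pm–2:00 pm

A, merged: 7:50 am–8:05 am, 9:30 am–2:00 pm.
B, merged: 7:15 am–9:20 am, 10:05 am–1:05 pm, 6:45 pm–6:55 pm.
7:50 am–8:05 am lies entirely inside B → drops out.
9:30 am–2:00 pm with B removed leaves 9:30 am–10:05 am, 1:05 pm–2:00 pm.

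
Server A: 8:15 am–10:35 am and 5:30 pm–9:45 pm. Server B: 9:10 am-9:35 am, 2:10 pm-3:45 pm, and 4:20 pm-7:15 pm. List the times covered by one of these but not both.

A \ B = 8:15 am–9:10 am, 9:35 am–10:35 am, 7:15 pm–9:45 pm.
B \ A = 2:10 pm–3:45 pm, 4:20 pm–5:30 pm.
Union of the two gives the symmetric difference.

8:15 am–9:10 am, 9:35 am–10:35 am, 2:10 pm–3:45 pm, 4:20 pm–5:30 pm, 7:15 pm–9:45 pm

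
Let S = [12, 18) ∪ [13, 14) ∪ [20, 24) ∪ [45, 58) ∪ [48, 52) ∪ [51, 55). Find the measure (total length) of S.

Merged: [12, 18), [20, 24), [45, 58).
Lengths: 6 + 4 + 13 = 23.

23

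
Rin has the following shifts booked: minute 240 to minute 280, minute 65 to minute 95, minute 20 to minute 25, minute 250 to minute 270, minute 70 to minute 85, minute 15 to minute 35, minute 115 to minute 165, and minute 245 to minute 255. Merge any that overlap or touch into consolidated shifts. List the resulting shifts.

minute 15 to minute 35, minute 65 to minute 95, minute 115 to minute 165, minute 240 to minute 280

Sort by start: minute 15 to minute 35, minute 20 to minute 25, minute 65 to minute 95, minute 70 to minute 85, minute 115 to minute 165, minute 240 to minute 280, minute 245 to minute 255, minute 250 to minute 270.
minute 20 to minute 25 overlaps/touches minute 15 to minute 35 → extend to minute 15 to minute 35.
minute 65 to minute 95 is disjoint → start new block.
minute 70 to minute 85 overlaps/touches minute 65 to minute 95 → extend to minute 65 to minute 95.
minute 115 to minute 165 is disjoint → start new block.
minute 240 to minute 280 is disjoint → start new block.
minute 245 to minute 255 overlaps/touches minute 240 to minute 280 → extend to minute 240 to minute 280.
minute 250 to minute 270 overlaps/touches minute 240 to minute 280 → extend to minute 240 to minute 280.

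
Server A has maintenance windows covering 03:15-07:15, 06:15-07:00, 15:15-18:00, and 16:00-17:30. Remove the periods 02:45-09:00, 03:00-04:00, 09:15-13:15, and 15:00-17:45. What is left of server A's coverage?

A, merged: 03:15-07:15, 15:15-18:00.
B, merged: 02:45-09:00, 09:15-13:15, 15:00-17:45.
03:15-07:15: fully covered by B → removed.
15:15-18:00 minus B → 17:45-18:00.

17:45-18:00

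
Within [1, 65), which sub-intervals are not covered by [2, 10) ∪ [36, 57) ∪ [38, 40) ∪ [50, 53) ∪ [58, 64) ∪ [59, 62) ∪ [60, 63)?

The merged coverage is [2, 10), [36, 57), [58, 64).
Gaps within [1, 65): [1, 2), [10, 36), [57, 58), [64, 65).

[1, 2) ∪ [10, 36) ∪ [57, 58) ∪ [64, 65)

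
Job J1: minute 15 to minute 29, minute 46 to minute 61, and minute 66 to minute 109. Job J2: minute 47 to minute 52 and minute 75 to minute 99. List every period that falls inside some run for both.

minute 47 to minute 52, minute 75 to minute 99

minute 15 to minute 29 falls entirely outside B.
minute 46 to minute 61 overlaps B on minute 47 to minute 52.
minute 66 to minute 109 overlaps B on minute 75 to minute 99.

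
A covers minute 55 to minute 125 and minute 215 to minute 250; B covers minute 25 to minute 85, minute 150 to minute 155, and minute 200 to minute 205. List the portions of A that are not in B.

minute 55 to minute 125 \ B = minute 85 to minute 125.
minute 215 to minute 250: nothing removed.

minute 85 to minute 125, minute 215 to minute 250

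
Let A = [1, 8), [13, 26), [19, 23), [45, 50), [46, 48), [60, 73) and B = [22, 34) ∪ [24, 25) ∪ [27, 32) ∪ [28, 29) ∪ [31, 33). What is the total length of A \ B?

34

A, merged: [1, 8), [13, 26), [45, 50), [60, 73).
B, merged: [22, 34).
A \ B = [1, 8), [13, 22), [45, 50), [60, 73).
Total: 7 + 9 + 5 + 13 = 34.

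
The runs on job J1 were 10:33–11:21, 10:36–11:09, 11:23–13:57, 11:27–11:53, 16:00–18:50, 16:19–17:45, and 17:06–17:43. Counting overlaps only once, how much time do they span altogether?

Merged: 10:33–11:21, 11:23–13:57, 16:00–18:50.
Lengths: 48 min + 2 h 34 min + 2 h 50 min = 6 h 12 min.

6 h 12 min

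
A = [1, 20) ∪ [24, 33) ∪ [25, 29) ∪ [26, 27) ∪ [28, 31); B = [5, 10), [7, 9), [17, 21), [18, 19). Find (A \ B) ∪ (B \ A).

First set merges to [1, 20), [24, 33).
Second set merges to [5, 10), [17, 21).
Only in the first: [1, 5), [10, 17), [24, 33).
Only in the second: [20, 21).
Together these are the periods covered by exactly one.

[1, 5) ∪ [10, 17) ∪ [20, 21) ∪ [24, 33)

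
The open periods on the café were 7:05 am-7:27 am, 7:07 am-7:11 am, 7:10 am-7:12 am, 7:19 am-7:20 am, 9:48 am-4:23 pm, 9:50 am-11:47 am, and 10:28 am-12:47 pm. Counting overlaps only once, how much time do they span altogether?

6 h 57 min

Merged: 7:05 am–7:27 am, 9:48 am–4:23 pm.
Lengths: 22 min + 6 h 35 min = 6 h 57 min.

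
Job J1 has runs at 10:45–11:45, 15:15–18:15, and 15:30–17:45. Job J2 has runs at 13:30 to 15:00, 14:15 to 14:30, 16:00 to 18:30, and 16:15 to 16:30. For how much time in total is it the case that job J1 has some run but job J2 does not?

Merge the first list: 10:45–11:45, 15:15–18:15.
Merge the second list: 13:30–15:00, 16:00–18:30.
A \ B = 10:45–11:45, 15:15–16:00.
Total: 1 h + 45 min = 1 h 45 min.

1 h 45 min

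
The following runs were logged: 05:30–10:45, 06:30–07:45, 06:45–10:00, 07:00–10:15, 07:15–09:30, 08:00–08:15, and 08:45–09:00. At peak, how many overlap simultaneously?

Sweep endpoints in order; track running count of active intervals.
Peak of 5 reached at 07:15.

5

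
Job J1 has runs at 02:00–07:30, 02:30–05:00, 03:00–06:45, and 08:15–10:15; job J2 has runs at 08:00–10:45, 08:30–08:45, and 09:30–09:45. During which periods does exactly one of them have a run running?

First set merges to 02:00-07:30, 08:15-10:15.
Second set merges to 08:00-10:45.
A but not B: 02:00-07:30.
B but not A: 08:00-08:15, 10:15-10:45.
Combining gives A △ B.

02:00-07:30, 08:00-08:15, 10:15-10:45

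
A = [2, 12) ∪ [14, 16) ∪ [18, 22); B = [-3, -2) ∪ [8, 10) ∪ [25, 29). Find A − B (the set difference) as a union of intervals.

[2, 8) ∪ [10, 12) ∪ [14, 16) ∪ [18, 22)

[2, 12) with B removed leaves [2, 8), [10, 12).
[14, 16) is untouched.
[18, 22) is untouched.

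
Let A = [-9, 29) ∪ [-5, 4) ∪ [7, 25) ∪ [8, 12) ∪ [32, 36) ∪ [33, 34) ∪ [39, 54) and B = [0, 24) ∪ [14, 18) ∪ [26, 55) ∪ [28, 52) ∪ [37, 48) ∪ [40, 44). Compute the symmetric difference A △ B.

[-9, 0) ∪ [24, 26) ∪ [29, 32) ∪ [36, 39) ∪ [54, 55)

First set merges to [-9, 29), [32, 36), [39, 54).
Second set merges to [0, 24), [26, 55).
A \ B = [-9, 0), [24, 26).
B \ A = [29, 32), [36, 39), [54, 55).
Union of the two gives the symmetric difference.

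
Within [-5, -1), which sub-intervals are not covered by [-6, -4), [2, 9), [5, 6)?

The merged coverage is [-6, -4), [2, 9).
Gaps within [-5, -1): [-4, -1).

[-4, -1)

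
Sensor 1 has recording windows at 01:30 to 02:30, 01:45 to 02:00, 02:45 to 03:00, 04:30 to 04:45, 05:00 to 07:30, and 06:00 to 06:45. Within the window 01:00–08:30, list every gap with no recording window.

After merging, the occupied span is 01:30-02:30, 02:45-03:00, 04:30-04:45, 05:00-07:30.
Uncovered inside 01:00-08:30: 01:00-01:30, 02:30-02:45, 03:00-04:30, 04:45-05:00, 07:30-08:30.

01:00-01:30, 02:30-02:45, 03:00-04:30, 04:45-05:00, 07:30-08:30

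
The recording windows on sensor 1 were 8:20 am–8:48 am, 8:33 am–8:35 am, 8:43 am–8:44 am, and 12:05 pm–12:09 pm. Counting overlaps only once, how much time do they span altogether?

32 min

Merged: 8:20 am–8:48 am, 12:05 pm–12:09 pm.
Lengths: 28 min + 4 min = 32 min.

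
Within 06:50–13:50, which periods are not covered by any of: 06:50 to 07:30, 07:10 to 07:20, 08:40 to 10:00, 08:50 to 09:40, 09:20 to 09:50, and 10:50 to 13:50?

07:30–08:40, 10:00–10:50

The merged coverage is 06:50–07:30, 08:40–10:00, 10:50–13:50.
Uncovered inside 06:50–13:50: 07:30–08:40, 10:00–10:50.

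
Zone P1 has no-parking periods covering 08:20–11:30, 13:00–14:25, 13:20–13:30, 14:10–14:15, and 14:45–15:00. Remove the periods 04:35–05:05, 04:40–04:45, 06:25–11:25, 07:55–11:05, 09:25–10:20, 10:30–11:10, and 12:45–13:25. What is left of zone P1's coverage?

A, merged: 08:20–11:30, 13:00–14:25, 14:45–15:00.
B, merged: 04:35–05:05, 06:25–11:25, 12:45–13:25.
08:20–11:30 minus B → 11:25–11:30.
13:00–14:25 minus B → 13:25–14:25.
14:45–15:00: no B overlap → unchanged.

11:25–11:30, 13:25–14:25, 14:45–15:00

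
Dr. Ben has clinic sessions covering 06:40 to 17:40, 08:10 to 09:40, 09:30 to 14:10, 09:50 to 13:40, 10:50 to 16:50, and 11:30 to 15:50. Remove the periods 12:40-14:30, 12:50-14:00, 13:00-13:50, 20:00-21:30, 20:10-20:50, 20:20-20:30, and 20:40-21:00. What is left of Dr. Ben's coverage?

A, merged: 06:40-17:40.
B, merged: 12:40-14:30, 20:00-21:30.
06:40-17:40 minus B → 06:40-12:40, 14:30-17:40.

06:40-12:40, 14:30-17:40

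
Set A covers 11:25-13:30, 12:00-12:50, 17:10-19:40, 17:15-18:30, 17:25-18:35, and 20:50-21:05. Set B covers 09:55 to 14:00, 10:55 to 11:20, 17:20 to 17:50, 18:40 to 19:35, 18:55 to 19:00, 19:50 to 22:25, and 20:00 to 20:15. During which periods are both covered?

A, merged: 11:25–13:30, 17:10–19:40, 20:50–21:05.
B, merged: 09:55–14:00, 17:20–17:50, 18:40–19:35, 19:50–22:25.
11:25–13:30 ∩ B → 11:25–13:30.
17:10–19:40 ∩ B → 17:20–17:50, 18:40–19:35.
20:50–21:05 ∩ B → 20:50–21:05.

11:25–13:30, 17:20–17:50, 18:40–19:35, 20:50–21:05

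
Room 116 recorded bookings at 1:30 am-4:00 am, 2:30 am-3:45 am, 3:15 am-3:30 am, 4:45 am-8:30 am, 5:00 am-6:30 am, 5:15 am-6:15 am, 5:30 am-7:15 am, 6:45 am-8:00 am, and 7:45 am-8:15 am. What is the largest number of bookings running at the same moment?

Sweep endpoints in order; track running count of active intervals.
Peak of 4 reached at 5:30 am.

4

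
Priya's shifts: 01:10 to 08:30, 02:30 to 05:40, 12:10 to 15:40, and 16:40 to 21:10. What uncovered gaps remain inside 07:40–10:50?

The merged coverage is 01:10–08:30, 12:10–15:40, 16:40–21:10.
Complement within 07:40–10:50: 08:30–10:50.

08:30–10:50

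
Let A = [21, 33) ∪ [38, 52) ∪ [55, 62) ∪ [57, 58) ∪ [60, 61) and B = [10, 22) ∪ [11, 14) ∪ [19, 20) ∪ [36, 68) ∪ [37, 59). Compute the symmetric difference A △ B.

[10, 21) ∪ [22, 33) ∪ [36, 38) ∪ [52, 55) ∪ [62, 68)

Merge the first list: [21, 33), [38, 52), [55, 62).
Merge the second list: [10, 22), [36, 68).
A \ B = [22, 33).
B \ A = [10, 21), [36, 38), [52, 55), [62, 68).
Union of the two gives the symmetric difference.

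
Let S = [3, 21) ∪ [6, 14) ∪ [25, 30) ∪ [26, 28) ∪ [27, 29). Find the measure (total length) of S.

23

Merged: [3, 21), [25, 30).
Lengths: 18 + 5 = 23.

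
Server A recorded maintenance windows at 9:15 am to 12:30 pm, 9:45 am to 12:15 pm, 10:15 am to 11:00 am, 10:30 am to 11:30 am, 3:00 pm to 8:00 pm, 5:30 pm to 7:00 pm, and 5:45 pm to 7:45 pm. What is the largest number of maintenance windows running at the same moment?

At 10:30 am, 4 of the intervals are simultaneously active.
No point has more.

4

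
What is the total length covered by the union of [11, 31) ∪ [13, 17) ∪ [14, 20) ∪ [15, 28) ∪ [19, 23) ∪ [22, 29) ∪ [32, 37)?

25

Merged: [11, 31), [32, 37).
Lengths: 20 + 5 = 25.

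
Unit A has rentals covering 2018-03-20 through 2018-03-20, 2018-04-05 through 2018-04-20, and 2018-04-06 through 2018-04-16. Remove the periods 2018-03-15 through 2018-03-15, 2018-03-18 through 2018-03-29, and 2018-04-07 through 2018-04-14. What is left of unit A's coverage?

2018-04-05 through 2018-04-06, 2018-04-15 through 2018-04-20

First set merges to 2018-03-20 through 2018-03-20, 2018-04-05 through 2018-04-20.
2018-03-20 through 2018-03-20: entirely removed.
2018-04-05 through 2018-04-20 \ B = 2018-04-05 through 2018-04-06, 2018-04-15 through 2018-04-20.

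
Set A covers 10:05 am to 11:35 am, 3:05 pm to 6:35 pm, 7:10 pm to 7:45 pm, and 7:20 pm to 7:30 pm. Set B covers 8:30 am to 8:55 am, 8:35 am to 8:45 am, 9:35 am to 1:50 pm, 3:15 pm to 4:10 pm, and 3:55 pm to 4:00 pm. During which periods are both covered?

Merge the first list: 10:05 am–11:35 am, 3:05 pm–6:35 pm, 7:10 pm–7:45 pm.
Merge the second list: 8:30 am–8:55 am, 9:35 am–1:50 pm, 3:15 pm–4:10 pm.
10:05 am–11:35 am meets the second set on 10:05 am–11:35 am.
3:05 pm–6:35 pm meets the second set on 3:15 pm–4:10 pm.
7:10 pm–7:45 pm: no overlap with the second set.

10:05 am–11:35 am, 3:15 pm–4:10 pm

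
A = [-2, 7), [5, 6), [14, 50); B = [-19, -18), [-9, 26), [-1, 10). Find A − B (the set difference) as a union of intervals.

[26, 50)

First set merges to [-2, 7), [14, 50).
Second set merges to [-19, -18), [-9, 26).
[-2, 7): entirely removed.
[14, 50) \ B = [26, 50).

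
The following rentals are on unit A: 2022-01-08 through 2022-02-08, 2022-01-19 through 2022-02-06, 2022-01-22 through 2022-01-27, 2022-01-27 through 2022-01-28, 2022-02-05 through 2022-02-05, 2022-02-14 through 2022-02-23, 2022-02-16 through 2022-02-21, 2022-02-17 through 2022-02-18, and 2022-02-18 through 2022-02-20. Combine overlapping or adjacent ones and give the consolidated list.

2022-01-19 through 2022-02-06 overlaps/touches 2022-01-08 through 2022-02-08 → extend to 2022-01-08 through 2022-02-08.
2022-01-22 through 2022-01-27 overlaps/touches 2022-01-08 through 2022-02-08 → extend to 2022-01-08 through 2022-02-08.
2022-01-27 through 2022-01-28 overlaps/touches 2022-01-08 through 2022-02-08 → extend to 2022-01-08 through 2022-02-08.
2022-02-05 through 2022-02-05 overlaps/touches 2022-01-08 through 2022-02-08 → extend to 2022-01-08 through 2022-02-08.
2022-02-14 through 2022-02-23 is disjoint → start new block.
2022-02-16 through 2022-02-21 overlaps/touches 2022-02-14 through 2022-02-23 → extend to 2022-02-14 through 2022-02-23.
2022-02-17 through 2022-02-18 overlaps/touches 2022-02-14 through 2022-02-23 → extend to 2022-02-14 through 2022-02-23.
2022-02-18 through 2022-02-20 overlaps/touches 2022-02-14 through 2022-02-23 → extend to 2022-02-14 through 2022-02-23.

2022-01-08 through 2022-02-08, 2022-02-14 through 2022-02-23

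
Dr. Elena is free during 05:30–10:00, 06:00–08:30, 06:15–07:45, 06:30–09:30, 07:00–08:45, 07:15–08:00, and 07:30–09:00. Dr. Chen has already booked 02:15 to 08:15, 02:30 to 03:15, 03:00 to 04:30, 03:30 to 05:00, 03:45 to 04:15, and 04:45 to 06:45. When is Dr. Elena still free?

08:15–10:00

Merge the first list: 05:30–10:00.
Merge the second list: 02:15–08:15.
05:30–10:00 \ B = 08:15–10:00.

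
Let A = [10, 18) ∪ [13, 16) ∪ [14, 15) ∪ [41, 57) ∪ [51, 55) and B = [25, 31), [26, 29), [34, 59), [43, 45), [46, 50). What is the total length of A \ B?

8

A, merged: [10, 18), [41, 57).
B, merged: [25, 31), [34, 59).
A \ B = [10, 18).
Total: 8.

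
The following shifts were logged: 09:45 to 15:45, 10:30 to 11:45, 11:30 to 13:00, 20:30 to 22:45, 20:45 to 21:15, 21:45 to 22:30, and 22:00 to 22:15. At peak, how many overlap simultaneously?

3

At 11:30, 3 of the intervals are simultaneously active.
No point has more.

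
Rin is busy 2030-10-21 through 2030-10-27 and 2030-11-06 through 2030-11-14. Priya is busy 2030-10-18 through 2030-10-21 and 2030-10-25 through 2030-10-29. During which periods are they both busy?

2030-10-21 through 2030-10-21, 2030-10-25 through 2030-10-27

2030-10-21 through 2030-10-27 overlaps B on 2030-10-21 through 2030-10-21, 2030-10-25 through 2030-10-27.
2030-11-06 through 2030-11-14 falls entirely outside B.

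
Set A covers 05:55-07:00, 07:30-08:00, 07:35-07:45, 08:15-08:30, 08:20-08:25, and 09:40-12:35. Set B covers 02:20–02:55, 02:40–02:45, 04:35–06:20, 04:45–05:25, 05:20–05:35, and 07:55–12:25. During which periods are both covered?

05:55–06:20, 07:55–08:00, 08:15–08:30, 09:40–12:25

A, merged: 05:55–07:00, 07:30–08:00, 08:15–08:30, 09:40–12:35.
B, merged: 02:20–02:55, 04:35–06:20, 07:55–12:25.
05:55–07:00 overlaps B on 05:55–06:20.
07:30–08:00 overlaps B on 07:55–08:00.
08:15–08:30 overlaps B on 08:15–08:30.
09:40–12:35 overlaps B on 09:40–12:25.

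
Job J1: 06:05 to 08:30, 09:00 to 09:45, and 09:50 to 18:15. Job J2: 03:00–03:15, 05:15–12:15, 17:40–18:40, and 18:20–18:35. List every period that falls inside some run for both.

Merge the second list: 03:00–03:15, 05:15–12:15, 17:40–18:40.
06:05–08:30 overlaps B on 06:05–08:30.
09:00–09:45 overlaps B on 09:00–09:45.
09:50–18:15 overlaps B on 09:50–12:15, 17:40–18:15.

06:05–08:30, 09:00–09:45, 09:50–12:15, 17:40–18:15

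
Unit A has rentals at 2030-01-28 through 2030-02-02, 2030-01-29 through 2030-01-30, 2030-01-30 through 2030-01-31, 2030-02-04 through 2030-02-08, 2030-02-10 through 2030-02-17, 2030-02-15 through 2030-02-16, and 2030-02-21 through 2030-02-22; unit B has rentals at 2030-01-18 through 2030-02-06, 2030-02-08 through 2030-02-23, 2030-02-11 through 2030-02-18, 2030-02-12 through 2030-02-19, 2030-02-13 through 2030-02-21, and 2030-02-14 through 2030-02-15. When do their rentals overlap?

A, merged: 2030-01-28 through 2030-02-02, 2030-02-04 through 2030-02-08, 2030-02-10 through 2030-02-17, 2030-02-21 through 2030-02-22.
B, merged: 2030-01-18 through 2030-02-06, 2030-02-08 through 2030-02-23.
2030-01-28 through 2030-02-02 ∩ B → 2030-01-28 through 2030-02-02.
2030-02-04 through 2030-02-08 ∩ B → 2030-02-04 through 2030-02-06, 2030-02-08 through 2030-02-08.
2030-02-10 through 2030-02-17 ∩ B → 2030-02-10 through 2030-02-17.
2030-02-21 through 2030-02-22 ∩ B → 2030-02-21 through 2030-02-22.

2030-01-28 through 2030-02-02, 2030-02-04 through 2030-02-06, 2030-02-08 through 2030-02-08, 2030-02-10 through 2030-02-17, 2030-02-21 through 2030-02-22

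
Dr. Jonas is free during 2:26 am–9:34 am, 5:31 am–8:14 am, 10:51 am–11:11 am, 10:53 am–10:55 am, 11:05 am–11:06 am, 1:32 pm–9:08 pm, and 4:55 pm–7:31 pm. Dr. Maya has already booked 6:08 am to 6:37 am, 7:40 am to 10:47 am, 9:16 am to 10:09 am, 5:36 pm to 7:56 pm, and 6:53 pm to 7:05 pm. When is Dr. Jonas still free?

Merge the first list: 2:26 am-9:34 am, 10:51 am-11:11 am, 1:32 pm-9:08 pm.
Merge the second list: 6:08 am-6:37 am, 7:40 am-10:47 am, 5:36 pm-7:56 pm.
2:26 am-9:34 am \ B = 2:26 am-6:08 am, 6:37 am-7:40 am.
10:51 am-11:11 am: nothing removed.
1:32 pm-9:08 pm \ B = 1:32 pm-5:36 pm, 7:56 pm-9:08 pm.

2:26 am-6:08 am, 6:37 am-7:40 am, 10:51 am-11:11 am, 1:32 pm-5:36 pm, 7:56 pm-9:08 pm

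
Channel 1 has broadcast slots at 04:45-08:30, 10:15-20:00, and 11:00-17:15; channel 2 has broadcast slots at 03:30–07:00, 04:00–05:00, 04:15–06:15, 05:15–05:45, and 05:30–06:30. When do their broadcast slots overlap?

A, merged: 04:45-08:30, 10:15-20:00.
B, merged: 03:30-07:00.
04:45-08:30 ∩ B → 04:45-07:00.
10:15-20:00 meets no B interval.

04:45-07:00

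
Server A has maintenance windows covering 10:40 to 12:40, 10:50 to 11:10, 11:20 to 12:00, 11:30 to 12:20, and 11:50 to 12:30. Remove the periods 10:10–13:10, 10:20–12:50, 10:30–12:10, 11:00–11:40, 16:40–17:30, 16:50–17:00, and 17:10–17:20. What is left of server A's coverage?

A, merged: 10:40–12:40.
B, merged: 10:10–13:10, 16:40–17:30.
10:40–12:40: entirely removed.

none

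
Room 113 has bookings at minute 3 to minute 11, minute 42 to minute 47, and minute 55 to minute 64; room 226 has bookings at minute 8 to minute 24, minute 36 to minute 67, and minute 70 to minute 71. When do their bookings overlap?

minute 3 to minute 11 overlaps B on minute 8 to minute 11.
minute 42 to minute 47 overlaps B on minute 42 to minute 47.
minute 55 to minute 64 overlaps B on minute 55 to minute 64.

minute 8 to minute 11, minute 42 to minute 47, minute 55 to minute 64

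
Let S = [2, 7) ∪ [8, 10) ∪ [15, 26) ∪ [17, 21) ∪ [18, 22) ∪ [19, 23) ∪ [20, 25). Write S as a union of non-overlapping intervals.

[2, 7) ∪ [8, 10) ∪ [15, 26)

[8, 10) is disjoint → start new block.
[15, 26) is disjoint → start new block.
[17, 21) overlaps/touches [15, 26) → extend to [15, 26).
[18, 22) overlaps/touches [15, 26) → extend to [15, 26).
[19, 23) overlaps/touches [15, 26) → extend to [15, 26).
[20, 25) overlaps/touches [15, 26) → extend to [15, 26).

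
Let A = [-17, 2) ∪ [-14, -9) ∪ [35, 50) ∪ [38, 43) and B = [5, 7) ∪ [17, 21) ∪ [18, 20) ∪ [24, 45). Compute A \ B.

A, merged: [-17, 2), [35, 50).
B, merged: [5, 7), [17, 21), [24, 45).
[-17, 2): nothing removed.
[35, 50) \ B = [45, 50).

[-17, 2) ∪ [45, 50)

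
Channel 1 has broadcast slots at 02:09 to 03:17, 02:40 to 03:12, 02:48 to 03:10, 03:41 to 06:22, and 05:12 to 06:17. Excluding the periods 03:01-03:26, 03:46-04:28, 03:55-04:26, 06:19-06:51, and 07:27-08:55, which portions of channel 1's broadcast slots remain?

02:09–03:01, 03:41–03:46, 04:28–06:19

Merge the first list: 02:09–03:17, 03:41–06:22.
Merge the second list: 03:01–03:26, 03:46–04:28, 06:19–06:51, 07:27–08:55.
02:09–03:17 \ B = 02:09–03:01.
03:41–06:22 \ B = 03:41–03:46, 04:28–06:19.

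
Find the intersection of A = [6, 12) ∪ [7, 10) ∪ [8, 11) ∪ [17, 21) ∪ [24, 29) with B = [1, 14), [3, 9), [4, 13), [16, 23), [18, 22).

[6, 12) ∪ [17, 21)

A, merged: [6, 12), [17, 21), [24, 29).
B, merged: [1, 14), [16, 23).
[6, 12) meets the second set on [6, 12).
[17, 21) meets the second set on [17, 21).
[24, 29): no overlap with the second set.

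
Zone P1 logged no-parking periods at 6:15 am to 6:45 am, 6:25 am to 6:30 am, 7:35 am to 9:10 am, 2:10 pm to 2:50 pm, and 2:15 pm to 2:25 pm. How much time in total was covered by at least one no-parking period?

2 h 45 min

Merged: 6:15 am–6:45 am, 7:35 am–9:10 am, 2:10 pm–2:50 pm.
Lengths: 30 min + 1 h 35 min + 40 min = 2 h 45 min.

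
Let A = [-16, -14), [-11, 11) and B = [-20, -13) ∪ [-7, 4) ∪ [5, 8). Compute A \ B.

[-11, -7) ∪ [4, 5) ∪ [8, 11)

[-16, -14): entirely removed.
[-11, 11) \ B = [-11, -7), [4, 5), [8, 11).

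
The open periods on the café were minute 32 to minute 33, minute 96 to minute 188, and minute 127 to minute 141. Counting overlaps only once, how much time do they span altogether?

Merged: minute 32 to minute 33, minute 96 to minute 188.
Lengths: 1 minute + 92 minutes = 93 minutes.

93 minutes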